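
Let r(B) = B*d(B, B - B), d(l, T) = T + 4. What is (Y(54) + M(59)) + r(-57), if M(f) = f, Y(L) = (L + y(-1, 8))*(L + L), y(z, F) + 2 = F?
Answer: 6311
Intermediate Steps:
y(z, F) = -2 + F
d(l, T) = 4 + T
Y(L) = 2*L*(6 + L) (Y(L) = (L + (-2 + 8))*(L + L) = (L + 6)*(2*L) = (6 + L)*(2*L) = 2*L*(6 + L))
r(B) = 4*B (r(B) = B*(4 + (B - B)) = B*(4 + 0) = B*4 = 4*B)
(Y(54) + M(59)) + r(-57) = (2*54*(6 + 54) + 59) + 4*(-57) = (2*54*60 + 59) - 228 = (6480 + 59) - 228 = 6539 - 228 = 6311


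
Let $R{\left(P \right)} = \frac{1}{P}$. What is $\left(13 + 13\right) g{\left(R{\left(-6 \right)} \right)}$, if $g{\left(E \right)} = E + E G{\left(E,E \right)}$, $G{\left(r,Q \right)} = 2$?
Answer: $-13$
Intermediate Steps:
$g{\left(E \right)} = 3 E$ ($g{\left(E \right)} = E + E 2 = E + 2 E = 3 E$)
$\left(13 + 13\right) g{\left(R{\left(-6 \right)} \right)} = \left(13 + 13\right) \frac{3}{-6} = 26 \cdot 3 \left(- \frac{1}{6}\right) = 26 \left(- \frac{1}{2}\right) = -13$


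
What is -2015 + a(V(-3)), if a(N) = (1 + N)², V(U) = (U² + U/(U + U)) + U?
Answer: -7835/4 ≈ -1958.8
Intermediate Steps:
V(U) = ½ + U + U² (V(U) = (U² + U/((2*U))) + U = (U² + (1/(2*U))*U) + U = (U² + ½) + U = (½ + U²) + U = ½ + U + U²)
-2015 + a(V(-3)) = -2015 + (1 + (½ - 3 + (-3)²))² = -2015 + (1 + (½ - 3 + 9))² = -2015 + (1 + 13/2)² = -2015 + (15/2)² = -2015 + 225/4 = -7835/4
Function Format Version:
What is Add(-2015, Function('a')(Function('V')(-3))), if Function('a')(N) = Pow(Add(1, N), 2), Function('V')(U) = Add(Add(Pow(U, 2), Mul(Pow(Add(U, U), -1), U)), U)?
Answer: Rational(-7835, 4) ≈ -1958.8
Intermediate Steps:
Function('V')(U) = Add(Rational(1, 2), U, Pow(U, 2)) (Function('V')(U) = Add(Add(Pow(U, 2), Mul(Pow(Mul(2, U), -1), U)), U) = Add(Add(Pow(U, 2), Mul(Mul(Rational(1, 2), Pow(U, -1)), U)), U) = Add(Add(Pow(U, 2), Rational(1, 2)), U) = Add(Add(Rational(1, 2), Pow(U, 2)), U) = Add(Rational(1, 2), U, Pow(U, 2)))
Add(-2015, Function('a')(Function('V')(-3))) = Add(-2015, Pow(Add(1, Add(Rational(1, 2), -3, Pow(-3, 2))), 2)) = Add(-2015, Pow(Add(1, Add(Rational(1, 2), -3, 9)), 2)) = Add(-2015, Pow(Add(1, Rational(13, 2)), 2)) = Add(-2015, Pow(Rational(15, 2), 2)) = Add(-2015, Rational(225, 4)) = Rational(-7835, 4)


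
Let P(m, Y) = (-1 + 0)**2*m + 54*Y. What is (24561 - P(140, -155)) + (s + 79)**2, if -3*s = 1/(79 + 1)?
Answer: 2248205281/57600 ≈ 39031.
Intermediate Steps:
P(m, Y) = m + 54*Y (P(m, Y) = (-1)**2*m + 54*Y = 1*m + 54*Y = m + 54*Y)
s = -1/240 (s = -1/(3*(79 + 1)) = -1/3/80 = -1/3*1/80 = -1/240 ≈ -0.0041667)
(24561 - P(140, -155)) + (s + 79)**2 = (24561 - (140 + 54*(-155))) + (-1/240 + 79)**2 = (24561 - (140 - 8370)) + (18959/240)**2 = (24561 - 1*(-8230)) + 359443681/57600 = (24561 + 8230) + 359443681/57600 = 32791 + 359443681/57600 = 2248205281/57600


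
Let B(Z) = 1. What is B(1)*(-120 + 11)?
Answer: -109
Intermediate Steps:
B(1)*(-120 + 11) = 1*(-120 + 11) = 1*(-109) = -109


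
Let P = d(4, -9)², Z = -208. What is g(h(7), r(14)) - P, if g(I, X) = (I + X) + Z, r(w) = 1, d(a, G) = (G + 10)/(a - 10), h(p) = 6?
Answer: -7237/36 ≈ -201.03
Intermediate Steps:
d(a, G) = (10 + G)/(-10 + a)
g(I, X) = -208 + I + X (g(I, X) = (I + X) - 208 = -208 + I + X)
P = 1/36 (P = ((10 - 9)/(-10 + 4))² = (1/(-6))² = (-⅙*1)² = (-⅙)² = 1/36 ≈ 0.027778)
g(h(7), r(14)) - P = (-208 + 6 + 1) - 1*1/36 = -201 - 1/36 = -7237/36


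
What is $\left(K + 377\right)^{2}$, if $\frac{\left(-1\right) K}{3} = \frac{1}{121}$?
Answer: $\frac{2080636996}{14641} \approx 1.4211 \cdot 10^{5}$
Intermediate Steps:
$K = - \frac{3}{121} \approx -0.024793$
$\left(K + 377\right)^{2} = \left(- \frac{3}{121} + 377\right)^{2} = \left(\frac{45614}{121}\right)^{2} = \frac{2080636996}{14641}$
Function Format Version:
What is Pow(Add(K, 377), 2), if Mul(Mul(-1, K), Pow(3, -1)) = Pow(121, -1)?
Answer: Rational(2080636996, 14641) ≈ 1.4211e+5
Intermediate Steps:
K = Rational(-3, 121) (K = Mul(-3, Pow(121, -1)) = Mul(-3, Rational(1, 121)) = Rational(-3, 121) ≈ -0.024793)
Pow(Add(K, 377), 2) = Pow(Add(Rational(-3, 121), 377), 2) = Pow(Rational(45614, 121), 2) = Rational(2080636996, 14641)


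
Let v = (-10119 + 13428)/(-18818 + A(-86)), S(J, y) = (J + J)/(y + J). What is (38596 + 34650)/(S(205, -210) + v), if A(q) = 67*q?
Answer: -1800386680/2018869 ≈ -891.78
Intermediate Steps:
S(J, y) = 2*J/(J + y) (S(J, y) = (2*J)/(J + y) = 2*J/(J + y))
v = -3309/24580 (v = (-10119 + 13428)/(-18818 + 67*(-86)) = 3309/(-18818 - 5762) = 3309/(-24580) = 3309*(-1/24580) = -3309/24580 ≈ -0.13462)
(38596 + 34650)/(S(205, -210) + v) = (38596 + 34650)/(2*205/(205 - 210) - 3309/24580) = 73246/(2*205/(-5) - 3309/24580) = 73246/(2*205*(-⅕) - 3309/24580) = 73246/(-82 - 3309/24580) = 73246/(-2018869/24580) = 73246*(-24580/2018869) = -1800386680/2018869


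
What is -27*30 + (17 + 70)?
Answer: -723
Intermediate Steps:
-27*30 + (17 + 70) = -810 + 87 = -723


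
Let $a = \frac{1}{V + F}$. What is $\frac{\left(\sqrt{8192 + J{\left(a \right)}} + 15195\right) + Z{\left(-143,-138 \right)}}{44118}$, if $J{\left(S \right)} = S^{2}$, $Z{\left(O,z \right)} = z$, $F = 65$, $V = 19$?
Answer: $\frac{1673}{4902} + \frac{\sqrt{57802753}}{3705912} \approx 0.34334$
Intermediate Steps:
$a = \frac{1}{84}$ ($a = \frac{1}{19 + 65} = \frac{1}{84} \approx 0.011905$)
$\frac{\left(\sqrt{8192 + J{\left(a \right)}} + 15195\right) + Z{\left(-143,-138 \right)}}{44118} = \frac{\left(\sqrt{8192 + \left(\frac{1}{84}\right)^{2}} + 15195\right) - 138}{44118} = \left(\left(\sqrt{8192 + \frac{1}{7056}} + 15195\right) - 138\right) \frac{1}{44118} = \left(\left(\sqrt{\frac{57802753}{7056}} + 15195\right) - 138\right) \frac{1}{44118} = \left(\left(\frac{\sqrt{57802753}}{84} + 15195\right) - 138\right) \frac{1}{44118} = \left(\left(15195 + \frac{\sqrt{57802753}}{84}\right) - 138\right) \frac{1}{44118} = \left(15057 + \frac{\sqrt{57802753}}{84}\right) \frac{1}{44118} = \frac{1673}{4902} + \frac{\sqrt{57802753}}{3705912}$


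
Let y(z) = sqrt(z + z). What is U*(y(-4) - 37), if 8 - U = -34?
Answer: -1554 + 84*I*sqrt(2) ≈ -1554.0 + 118.79*I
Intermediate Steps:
U = 42 (U = 8 - 1*(-34) = 8 + 34 = 42)
y(z) = sqrt(2)*sqrt(z) (y(z) = sqrt(2*z) = sqrt(2)*sqrt(z))
U*(y(-4) - 37) = 42*(sqrt(2)*sqrt(-4) - 37) = 42*(sqrt(2)*(2*I) - 37) = 42*(2*I*sqrt(2) - 37) = 42*(-37 + 2*I*sqrt(2)) = -1554 + 84*I*sqrt(2)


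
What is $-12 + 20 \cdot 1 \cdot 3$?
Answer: $48$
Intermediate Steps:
$-12 + 20 \cdot 1 \cdot 3 = -12 + 20 \cdot 3 = -12 + 60 = 48$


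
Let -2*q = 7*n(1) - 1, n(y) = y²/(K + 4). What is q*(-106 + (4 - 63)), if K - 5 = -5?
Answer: 495/8 ≈ 61.875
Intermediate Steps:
K = 0 (K = 5 - 5 = 0)
n(y) = y²/4 (n(y) = y²/(0 + 4) = y²/4)
q = -3/8 (q = -(7*((¼)*1²) - 1)/2 = -(7*((¼)*1) - 1)/2 = -(7*(¼) - 1)/2 = -(7/4 - 1)/2 = -½*¾ = -3/8 ≈ -0.37500)
q*(-106 + (4 - 63)) = -3*(-106 + (4 - 63))/8 = -3*(-106 - 59)/8 = -3/8*(-165) = 495/8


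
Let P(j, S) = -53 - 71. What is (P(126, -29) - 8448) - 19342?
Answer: -27914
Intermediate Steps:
P(j, S) = -124
(P(126, -29) - 8448) - 19342 = (-124 - 8448) - 19342 = -8572 - 19342 = -27914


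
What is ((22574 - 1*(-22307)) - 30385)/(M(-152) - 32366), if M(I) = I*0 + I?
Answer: -7248/16259 ≈ -0.44578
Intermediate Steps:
M(I) = I (M(I) = 0 + I = I)
((22574 - 1*(-22307)) - 30385)/(M(-152) - 32366) = ((22574 - 1*(-22307)) - 30385)/(-152 - 32366) = ((22574 + 22307) - 30385)/(-32518) = (44881 - 30385)*(-1/32518) = 14496*(-1/32518) = -7248/16259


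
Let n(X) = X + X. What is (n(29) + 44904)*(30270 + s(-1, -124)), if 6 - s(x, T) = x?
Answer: 1361314474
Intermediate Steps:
s(x, T) = 6 - x
n(X) = 2*X
(n(29) + 44904)*(30270 + s(-1, -124)) = (2*29 + 44904)*(30270 + (6 - 1*(-1))) = (58 + 44904)*(30270 + (6 + 1)) = 44962*(30270 + 7) = 44962*30277 = 1361314474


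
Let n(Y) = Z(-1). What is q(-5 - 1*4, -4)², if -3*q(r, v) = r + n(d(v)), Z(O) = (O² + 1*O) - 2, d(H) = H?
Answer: 121/9 ≈ 13.444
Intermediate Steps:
Z(O) = -2 + O + O² (Z(O) = (O² + O) - 2 = (O + O²) - 2 = -2 + O + O²)
n(Y) = -2 (n(Y) = -2 - 1 + (-1)² = -2 - 1 + 1 = -2)
q(r, v) = ⅔ - r/3 (q(r, v) = -(r - 2)/3 = -(-2 + r)/3 = ⅔ - r/3)
q(-5 - 1*4, -4)² = (⅔ - (-5 - 1*4)/3)² = (⅔ - (-5 - 4)/3)² = (⅔ - ⅓*(-9))² = (⅔ + 3)² = (11/3)² = 121/9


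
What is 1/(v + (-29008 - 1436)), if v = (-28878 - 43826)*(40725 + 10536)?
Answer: -1/3726910188 ≈ -2.6832e-10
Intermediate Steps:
v = -3726879744 (v = -72704*51261 = -3726879744)
1/(v + (-29008 - 1436)) = 1/(-3726879744 + (-29008 - 1436)) = 1/(-3726879744 - 30444) = 1/(-3726910188) = -1/3726910188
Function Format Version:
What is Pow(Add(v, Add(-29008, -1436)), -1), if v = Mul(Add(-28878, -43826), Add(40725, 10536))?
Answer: Rational(-1, 3726910188) ≈ -2.6832e-10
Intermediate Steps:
v = -3726879744 (v = Mul(-72704, 51261) = -3726879744)
Pow(Add(v, Add(-29008, -1436)), -1) = Pow(Add(-3726879744, Add(-29008, -1436)), -1) = Pow(Add(-3726879744, -30444), -1) = Pow(-3726910188, -1) = Rational(-1, 3726910188)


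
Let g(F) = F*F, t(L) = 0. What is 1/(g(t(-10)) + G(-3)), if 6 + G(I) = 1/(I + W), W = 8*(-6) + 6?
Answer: -45/271 ≈ -0.16605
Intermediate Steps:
W = -42 (W = -48 + 6 = -42)
g(F) = F²
G(I) = -6 + 1/(-42 + I) (G(I) = -6 + 1/(I - 42) = -6 + 1/(-42 + I))
1/(g(t(-10)) + G(-3)) = 1/(0² + (253 - 6*(-3))/(-42 - 3)) = 1/(0 + (253 + 18)/(-45)) = 1/(0 - 1/45*271) = 1/(0 - 271/45) = 1/(-271/45) = -45/271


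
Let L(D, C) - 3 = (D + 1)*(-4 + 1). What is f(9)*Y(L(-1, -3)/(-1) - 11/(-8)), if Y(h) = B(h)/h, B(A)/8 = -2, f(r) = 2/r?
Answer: 256/117 ≈ 2.1880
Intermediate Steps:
B(A) = -16 (B(A) = 8*(-2) = -16)
L(D, C) = -3*D (L(D, C) = 3 + (D + 1)*(-4 + 1) = 3 + (1 + D)*(-3) = 3 + (-3 - 3*D) = -3*D)
Y(h) = -16/h
f(9)*Y(L(-1, -3)/(-1) - 11/(-8)) = (2/9)*(-16/(-3*(-1)/(-1) - 11/(-8))) = (2*(1/9))*(-16/(3*(-1) - 11*(-1/8))) = 2*(-16/(-3 + 11/8))/9 = 2*(-16/(-13/8))/9 = 2*(-16*(-8/13))/9 = (2/9)*(128/13) = 256/117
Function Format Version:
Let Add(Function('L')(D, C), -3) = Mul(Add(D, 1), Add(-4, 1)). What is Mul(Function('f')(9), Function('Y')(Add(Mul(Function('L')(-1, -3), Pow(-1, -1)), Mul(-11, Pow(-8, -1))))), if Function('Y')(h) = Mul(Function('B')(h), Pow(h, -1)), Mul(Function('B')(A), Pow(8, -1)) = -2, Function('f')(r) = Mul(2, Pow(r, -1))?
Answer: Rational(256, 117) ≈ 2.1880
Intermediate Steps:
Function('B')(A) = -16 (Function('B')(A) = Mul(8, -2) = -16)
Function('L')(D, C) = Mul(-3, D) (Function('L')(D, C) = Add(3, Mul(Add(D, 1), Add(-4, 1))) = Add(3, Mul(Add(1, D), -3)) = Add(3, Add(-3, Mul(-3, D))) = Mul(-3, D))
Function('Y')(h) = Mul(-16, Pow(h, -1))
Mul(Function('f')(9), Function('Y')(Add(Mul(Function('L')(-1, -3), Pow(-1, -1)), Mul(-11, Pow(-8, -1))))) = Mul(Mul(2, Pow(9, -1)), Mul(-16, Pow(Add(Mul(Mul(-3, -1), Pow(-1, -1)), Mul(-11, Pow(-8, -1))), -1))) = Mul(Mul(2, Rational(1, 9)), Mul(-16, Pow(Add(Mul(3, -1), Mul(-11, Rational(-1, 8))), -1))) = Mul(Rational(2, 9), Mul(-16, Pow(Add(-3, Rational(11, 8)), -1))) = Mul(Rational(2, 9), Mul(-16, Pow(Rational(-13, 8), -1))) = Mul(Rational(2, 9), Mul(-16, Rational(-8, 13))) = Mul(Rational(2, 9), Rational(128, 13)) = Rational(256, 117)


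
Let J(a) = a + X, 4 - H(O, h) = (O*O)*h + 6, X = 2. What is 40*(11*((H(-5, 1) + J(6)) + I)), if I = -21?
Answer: -17600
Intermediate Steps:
H(O, h) = -2 - h*O**2 (H(O, h) = 4 - ((O*O)*h + 6) = 4 - (O**2*h + 6) = 4 - (h*O**2 + 6) = 4 - (6 + h*O**2) = 4 + (-6 - h*O**2) = -2 - h*O**2)
J(a) = 2 + a (J(a) = a + 2 = 2 + a)
40*(11*((H(-5, 1) + J(6)) + I)) = 40*(11*(((-2 - 1*1*(-5)**2) + (2 + 6)) - 21)) = 40*(11*(((-2 - 1*1*25) + 8) - 21)) = 40*(11*(((-2 - 25) + 8) - 21)) = 40*(11*((-27 + 8) - 21)) = 40*(11*(-19 - 21)) = 40*(11*(-40)) = 40*(-440) = -17600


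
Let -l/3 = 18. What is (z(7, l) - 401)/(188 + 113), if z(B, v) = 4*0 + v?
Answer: -65/43 ≈ -1.5116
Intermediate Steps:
l = -54 (l = -3*18 = -54)
z(B, v) = v (z(B, v) = 0 + v = v)
(z(7, l) - 401)/(188 + 113) = (-54 - 401)/(188 + 113) = -455/301 = -455*1/301 = -65/43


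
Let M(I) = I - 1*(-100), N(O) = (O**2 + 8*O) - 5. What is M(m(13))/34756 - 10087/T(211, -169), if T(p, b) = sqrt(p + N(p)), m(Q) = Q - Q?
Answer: 25/8689 - 10087*sqrt(46415)/46415 ≈ -46.817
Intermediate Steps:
N(O) = -5 + O**2 + 8*O
m(Q) = 0
T(p, b) = sqrt(-5 + p**2 + 9*p) (T(p, b) = sqrt(p + (-5 + p**2 + 8*p)) = sqrt(-5 + p**2 + 9*p))
M(I) = 100 + I (M(I) = I + 100 = 100 + I)
M(m(13))/34756 - 10087/T(211, -169) = (100 + 0)/34756 - 10087/sqrt(-5 + 211**2 + 9*211) = 100*(1/34756) - 10087/sqrt(-5 + 44521 + 1899) = 25/8689 - 10087*sqrt(46415)/46415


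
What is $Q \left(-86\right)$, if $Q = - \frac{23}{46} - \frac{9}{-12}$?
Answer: $- \frac{43}{2} \approx -21.5$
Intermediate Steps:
$Q = \frac{1}{4}$ ($Q = \left(-23\right) \frac{1}{46} - - \frac{3}{4} = - \frac{1}{2} + \frac{3}{4} = \frac{1}{4} \approx 0.25$)
$Q \left(-86\right) = \frac{1}{4} \left(-86\right) = - \frac{43}{2}$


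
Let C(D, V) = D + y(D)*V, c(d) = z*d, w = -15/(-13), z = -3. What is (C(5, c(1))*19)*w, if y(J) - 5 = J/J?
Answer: -285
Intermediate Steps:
w = 15/13 (w = -15*(-1/13) = 15/13 ≈ 1.1538)
y(J) = 6 (y(J) = 5 + J/J = 5 + 1 = 6)
c(d) = -3*d
C(D, V) = D + 6*V
(C(5, c(1))*19)*w = ((5 + 6*(-3*1))*19)*(15/13) = ((5 + 6*(-3))*19)*(15/13) = ((5 - 18)*19)*(15/13) = -13*19*(15/13) = -247*15/13 = -285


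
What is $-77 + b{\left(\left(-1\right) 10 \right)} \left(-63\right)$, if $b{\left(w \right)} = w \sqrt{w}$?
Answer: $-77 + 630 i \sqrt{10} \approx -77.0 + 1992.2 i$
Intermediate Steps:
$b{\left(w \right)} = w^{\frac{3}{2}}$
$-77 + b{\left(\left(-1\right) 10 \right)} \left(-63\right) = -77 + \left(\left(-1\right) 10\right)^{\frac{3}{2}} \left(-63\right) = -77 + \left(-10\right)^{\frac{3}{2}} \left(-63\right) = -77 + - 10 i \sqrt{10} \left(-63\right) = -77 + 630 i \sqrt{10}$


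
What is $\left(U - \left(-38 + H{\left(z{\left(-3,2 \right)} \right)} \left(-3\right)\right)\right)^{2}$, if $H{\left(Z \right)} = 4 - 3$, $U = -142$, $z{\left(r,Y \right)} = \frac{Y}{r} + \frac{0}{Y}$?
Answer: $10201$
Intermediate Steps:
$z{\left(r,Y \right)} = \frac{Y}{r}$ ($z{\left(r,Y \right)} = \frac{Y}{r} + 0 = \frac{Y}{r}$)
$H{\left(Z \right)} = 1$
$\left(U - \left(-38 + H{\left(z{\left(-3,2 \right)} \right)} \left(-3\right)\right)\right)^{2} = \left(-142 + \left(35 - \left(1 \left(-3\right) - 3\right)\right)\right)^{2} = \left(-142 + \left(35 - \left(-3 - 3\right)\right)\right)^{2} = \left(-142 + \left(35 - -6\right)\right)^{2} = \left(-142 + \left(35 + 6\right)\right)^{2} = \left(-142 + 41\right)^{2} = \left(-101\right)^{2} = 10201$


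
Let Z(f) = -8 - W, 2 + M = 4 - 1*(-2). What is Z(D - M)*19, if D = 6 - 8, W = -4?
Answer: -76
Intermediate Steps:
D = -2
M = 4 (M = -2 + (4 - 1*(-2)) = -2 + (4 + 2) = -2 + 6 = 4)
Z(f) = -4 (Z(f) = -8 - 1*(-4) = -8 + 4 = -4)
Z(D - M)*19 = -4*19 = -76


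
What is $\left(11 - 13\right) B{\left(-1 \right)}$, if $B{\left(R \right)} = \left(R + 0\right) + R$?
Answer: $4$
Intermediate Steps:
$B{\left(R \right)} = 2 R$ ($B{\left(R \right)} = R + R = 2 R$)
$\left(11 - 13\right) B{\left(-1 \right)} = \left(11 - 13\right) 2 \left(-1\right) = \left(-2\right) \left(-2\right) = 4$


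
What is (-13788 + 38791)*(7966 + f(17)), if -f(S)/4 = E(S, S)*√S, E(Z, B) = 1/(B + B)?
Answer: 199173898 - 50006*√17/17 ≈ 1.9916e+8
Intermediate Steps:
E(Z, B) = 1/(2*B)
f(S) = -2/√S (f(S) = -4*1/(2*S)*√S = -2/√S)
(-13788 + 38791)*(7966 + f(17)) = (-13788 + 38791)*(7966 - 2*√17/17) = 25003*(7966 - 2*√17/17) = 199173898 - 50006*√17/17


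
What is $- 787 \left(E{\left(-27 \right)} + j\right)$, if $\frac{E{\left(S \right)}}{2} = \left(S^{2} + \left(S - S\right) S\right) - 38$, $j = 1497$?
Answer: $-2265773$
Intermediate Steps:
$E{\left(S \right)} = -76 + 2 S^{2}$ ($E{\left(S \right)} = 2 \left(\left(S^{2} + \left(S - S\right) S\right) - 38\right) = 2 \left(\left(S^{2} + 0 S\right) - 38\right) = 2 \left(\left(S^{2} + 0\right) - 38\right) = 2 \left(S^{2} - 38\right) = 2 \left(-38 + S^{2}\right) = -76 + 2 S^{2}$)
$- 787 \left(E{\left(-27 \right)} + j\right) = - 787 \left(\left(-76 + 2 \left(-27\right)^{2}\right) + 1497\right) = - 787 \left(\left(-76 + 2 \cdot 729\right) + 1497\right) = - 787 \left(\left(-76 + 1458\right) + 1497\right) = - 787 \left(1382 + 1497\right) = \left(-787\right) 2879 = -2265773$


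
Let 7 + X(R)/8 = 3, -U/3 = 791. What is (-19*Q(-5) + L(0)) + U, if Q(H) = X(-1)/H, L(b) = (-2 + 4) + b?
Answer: -12463/5 ≈ -2492.6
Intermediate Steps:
U = -2373 (U = -3*791 = -2373)
X(R) = -32 (X(R) = -56 + 8*3 = -56 + 24 = -32)
L(b) = 2 + b
Q(H) = -32/H
(-19*Q(-5) + L(0)) + U = (-(-608)/(-5) + (2 + 0)) - 2373 = (-(-608)*(-1)/5 + 2) - 2373 = (-19*32/5 + 2) - 2373 = (-608/5 + 2) - 2373 = -598/5 - 2373 = -12463/5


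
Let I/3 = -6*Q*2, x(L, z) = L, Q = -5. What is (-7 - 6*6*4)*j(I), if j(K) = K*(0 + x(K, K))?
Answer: -4892400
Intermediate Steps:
I = 180 (I = 3*(-6*(-5)*2) = 3*(30*2) = 3*60 = 180)
j(K) = K² (j(K) = K*(0 + K) = K*K = K²)
(-7 - 6*6*4)*j(I) = (-7 - 6*6*4)*180² = (-7 - 36*4)*32400 = (-7 - 1*144)*32400 = (-7 - 144)*32400 = -151*32400 = -4892400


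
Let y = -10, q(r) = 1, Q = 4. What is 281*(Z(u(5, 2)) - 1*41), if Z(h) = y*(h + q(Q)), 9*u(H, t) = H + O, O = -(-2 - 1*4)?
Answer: -159889/9 ≈ -17765.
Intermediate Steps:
O = 6 (O = -(-2 - 4) = -1*(-6) = 6)
u(H, t) = ⅔ + H/9 (u(H, t) = (H + 6)/9 = (6 + H)/9 = ⅔ + H/9)
Z(h) = -10 - 10*h (Z(h) = -10*(h + 1) = -10*(1 + h) = -10 - 10*h)
281*(Z(u(5, 2)) - 1*41) = 281*((-10 - 10*(⅔ + (⅑)*5)) - 1*41) = 281*((-10 - 10*(⅔ + 5/9)) - 41) = 281*((-10 - 10*11/9) - 41) = 281*((-10 - 110/9) - 41) = 281*(-200/9 - 41) = 281*(-569/9) = -159889/9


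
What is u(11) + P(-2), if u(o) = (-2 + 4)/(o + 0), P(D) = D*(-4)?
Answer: 90/11 ≈ 8.1818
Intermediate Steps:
P(D) = -4*D
u(o) = 2/o
u(11) + P(-2) = 2/11 - 4*(-2) = 2*(1/11) + 8 = 2/11 + 8 = 90/11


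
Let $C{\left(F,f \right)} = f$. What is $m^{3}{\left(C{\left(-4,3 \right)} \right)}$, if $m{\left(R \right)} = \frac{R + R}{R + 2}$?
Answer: $\frac{216}{125} \approx 1.728$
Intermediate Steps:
$m{\left(R \right)} = \frac{2 R}{2 + R}$
$m^{3}{\left(C{\left(-4,3 \right)} \right)} = \left(2 \cdot 3 \frac{1}{2 + 3}\right)^{3} = \left(2 \cdot 3 \cdot \frac{1}{5}\right)^{3} = \left(\frac{6}{5}\right)^{3} = \frac{216}{125}$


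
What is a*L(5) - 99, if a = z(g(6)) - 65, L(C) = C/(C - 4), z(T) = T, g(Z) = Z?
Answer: -394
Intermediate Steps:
L(C) = C/(-4 + C)
a = -59 (a = 6 - 65 = -59)
a*L(5) - 99 = -295/(-4 + 5) - 99 = -295/1 - 99 = -295 - 99 = -394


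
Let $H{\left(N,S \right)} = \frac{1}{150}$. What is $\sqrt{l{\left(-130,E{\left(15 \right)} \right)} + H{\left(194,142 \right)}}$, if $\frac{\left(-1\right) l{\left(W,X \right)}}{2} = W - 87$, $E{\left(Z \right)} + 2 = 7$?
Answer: $\frac{\sqrt{390606}}{30} \approx 20.833$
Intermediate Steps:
$H{\left(N,S \right)} = \frac{1}{150}$
$E{\left(Z \right)} = 5$ ($E{\left(Z \right)} = -2 + 7 = 5$)
$l{\left(W,X \right)} = 174 - 2 W$ ($l{\left(W,X \right)} = - 2 \left(W - 87\right) = - 2 \left(-87 + W\right) = 174 - 2 W$)
$\sqrt{l{\left(-130,E{\left(15 \right)} \right)} + H{\left(194,142 \right)}} = \sqrt{\left(174 - -260\right) + \frac{1}{150}} = \sqrt{\left(174 + 260\right) + \frac{1}{150}} = \sqrt{434 + \frac{1}{150}} = \sqrt{\frac{65101}{150}} = \frac{\sqrt{390606}}{30}$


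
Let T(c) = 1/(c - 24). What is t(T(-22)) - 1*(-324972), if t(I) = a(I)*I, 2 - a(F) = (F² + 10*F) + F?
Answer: 31631469855/97336 ≈ 3.2497e+5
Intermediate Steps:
a(F) = 2 - F² - 11*F (a(F) = 2 - ((F² + 10*F) + F) = 2 - (F² + 11*F) = 2 + (-F² - 11*F) = 2 - F² - 11*F)
T(c) = 1/(-24 + c)
t(I) = I*(2 - I² - 11*I) (t(I) = (2 - I² - 11*I)*I = I*(2 - I² - 11*I))
t(T(-22)) - 1*(-324972) = (2 - (1/(-24 - 22))² - 11/(-24 - 22))/(-24 - 22) - 1*(-324972) = (2 - (1/(-46))² - 11/(-46))/(-46) + 324972 = -(2 - (-1/46)² - 11*(-1/46))/46 + 324972 = -(2 - 1*1/2116 + 11/46)/46 + 324972 = -(2 - 1/2116 + 11/46)/46 + 324972 = -1/46*4737/2116 + 324972 = -4737/97336 + 324972 = 31631469855/97336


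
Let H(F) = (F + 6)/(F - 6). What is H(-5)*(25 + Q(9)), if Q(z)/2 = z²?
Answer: -17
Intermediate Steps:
Q(z) = 2*z²
H(F) = (6 + F)/(-6 + F)
H(-5)*(25 + Q(9)) = ((6 - 5)/(-6 - 5))*(25 + 2*9²) = (1/(-11))*(25 + 2*81) = (-1/11*1)*(25 + 162) = -1/11*187 = -17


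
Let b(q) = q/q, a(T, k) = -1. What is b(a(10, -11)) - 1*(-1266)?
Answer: 1267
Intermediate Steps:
b(q) = 1
b(a(10, -11)) - 1*(-1266) = 1 - 1*(-1266) = 1 + 1266 = 1267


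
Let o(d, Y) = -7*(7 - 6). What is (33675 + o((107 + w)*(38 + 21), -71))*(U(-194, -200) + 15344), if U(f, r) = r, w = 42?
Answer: 509868192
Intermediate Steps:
o(d, Y) = -7 (o(d, Y) = -7*1 = -7)
(33675 + o((107 + w)*(38 + 21), -71))*(U(-194, -200) + 15344) = (33675 - 7)*(-200 + 15344) = 33668*15144 = 509868192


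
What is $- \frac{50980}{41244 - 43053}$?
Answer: $\frac{50980}{1809} \approx 28.181$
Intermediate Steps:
$- \frac{50980}{41244 - 43053} = - \frac{50980}{-1809} = \left(-50980\right) \left(- \frac{1}{1809}\right) = \frac{50980}{1809}$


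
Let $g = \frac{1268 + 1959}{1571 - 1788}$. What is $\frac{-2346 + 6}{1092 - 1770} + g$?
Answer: $- \frac{40003}{3503} \approx -11.42$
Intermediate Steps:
$g = - \frac{461}{31}$ ($g = \frac{3227}{-217} = 3227 \left(- \frac{1}{217}\right) = - \frac{461}{31} \approx -14.871$)
$\frac{-2346 + 6}{1092 - 1770} + g = \frac{-2346 + 6}{1092 - 1770} - \frac{461}{31} = - \frac{2340}{-678} - \frac{461}{31} = \left(-2340\right) \left(- \frac{1}{678}\right) - \frac{461}{31} = \frac{390}{113} - \frac{461}{31} = - \frac{40003}{3503}$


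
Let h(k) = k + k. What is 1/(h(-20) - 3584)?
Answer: -1/3624 ≈ -0.00027594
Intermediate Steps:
h(k) = 2*k
1/(h(-20) - 3584) = 1/(2*(-20) - 3584) = 1/(-40 - 3584) = 1/(-3624) = -1/3624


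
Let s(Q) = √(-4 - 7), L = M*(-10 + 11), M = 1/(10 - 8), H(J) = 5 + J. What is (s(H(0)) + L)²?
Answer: -43/4 + I*√11 ≈ -10.75 + 3.3166*I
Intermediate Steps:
M = ½ (M = 1/2 = ½ ≈ 0.50000)
L = ½ (L = (-10 + 11)/2 = (½)*1 = ½ ≈ 0.50000)
s(Q) = I*√11 (s(Q) = √(-11) = I*√11)
(s(H(0)) + L)² = (I*√11 + ½)² = (½ + I*√11)²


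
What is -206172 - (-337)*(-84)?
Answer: -234480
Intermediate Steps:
-206172 - (-337)*(-84) = -206172 - 1*28308 = -206172 - 28308 = -234480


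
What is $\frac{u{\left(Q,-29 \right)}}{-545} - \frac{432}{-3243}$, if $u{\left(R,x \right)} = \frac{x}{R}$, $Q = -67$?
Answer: $\frac{5226811}{39472715} \approx 0.13242$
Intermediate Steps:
$\frac{u{\left(Q,-29 \right)}}{-545} - \frac{432}{-3243} = \frac{\left(-29\right) \frac{1}{-67}}{-545} - \frac{432}{-3243} = \left(-29\right) \left(- \frac{1}{67}\right) \left(- \frac{1}{545}\right) - - \frac{144}{1081} = \frac{29}{67} \left(- \frac{1}{545}\right) + \frac{144}{1081} = - \frac{29}{36515} + \frac{144}{1081} = \frac{5226811}{39472715}$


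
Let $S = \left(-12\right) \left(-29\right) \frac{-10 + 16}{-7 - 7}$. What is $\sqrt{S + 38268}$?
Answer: $\frac{12 \sqrt{12971}}{7} \approx 195.24$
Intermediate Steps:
$S = - \frac{1044}{7}$ ($S = 348 \frac{6}{-14} = 348 \cdot 6 \left(- \frac{1}{14}\right) = 348 \left(- \frac{3}{7}\right) = - \frac{1044}{7} \approx -149.14$)
$\sqrt{S + 38268} = \sqrt{- \frac{1044}{7} + 38268} = \sqrt{\frac{266832}{7}} = \frac{12 \sqrt{12971}}{7}$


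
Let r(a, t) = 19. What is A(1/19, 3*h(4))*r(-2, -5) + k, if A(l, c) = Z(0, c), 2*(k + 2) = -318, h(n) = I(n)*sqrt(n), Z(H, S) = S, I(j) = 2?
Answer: 67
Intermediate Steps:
h(n) = 2*sqrt(n)
k = -161 (k = -2 + (1/2)*(-318) = -2 - 159 = -161)
A(l, c) = c
A(1/19, 3*h(4))*r(-2, -5) + k = (3*(2*sqrt(4)))*19 - 161 = (3*(2*2))*19 - 161 = (3*4)*19 - 161 = 12*19 - 161 = 228 - 161 = 67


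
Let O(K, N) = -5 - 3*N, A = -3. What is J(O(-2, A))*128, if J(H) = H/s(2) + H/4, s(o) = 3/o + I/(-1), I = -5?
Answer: 2688/13 ≈ 206.77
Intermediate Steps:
s(o) = 5 + 3/o (s(o) = 3/o - 5/(-1) = 3/o - 5*(-1) = 3/o + 5 = 5 + 3/o)
J(H) = 21*H/52 (J(H) = H/(5 + 3/2) + H/4 = H/(13/2) + H/4 = H*(2/13) + H/4 = 2*H/13 + H/4 = 21*H/52)
J(O(-2, A))*128 = (21*(-5 - 3*(-3))/52)*128 = (21*(-5 + 9)/52)*128 = ((21/52)*4)*128 = (21/13)*128 = 2688/13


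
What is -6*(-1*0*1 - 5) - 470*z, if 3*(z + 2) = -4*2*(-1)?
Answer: -850/3 ≈ -283.33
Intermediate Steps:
z = ⅔ (z = -2 + (-4*2*(-1))/3 = -2 + (-8*(-1))/3 = -2 + (⅓)*8 = -2 + 8/3 = ⅔ ≈ 0.66667)
-6*(-1*0*1 - 5) - 470*z = -6*(-1*0*1 - 5) - 470*⅔ = -6*(0*1 - 5) - 940/3 = -6*(0 - 5) - 940/3 = -6*(-5) - 940/3 = 30 - 940/3 = -850/3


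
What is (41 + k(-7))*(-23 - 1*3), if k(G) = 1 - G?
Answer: -1274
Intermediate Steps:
(41 + k(-7))*(-23 - 1*3) = (41 + (1 - 1*(-7)))*(-23 - 1*3) = (41 + (1 + 7))*(-23 - 3) = (41 + 8)*(-26) = 49*(-26) = -1274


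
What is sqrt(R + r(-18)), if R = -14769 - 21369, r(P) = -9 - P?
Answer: I*sqrt(36129) ≈ 190.08*I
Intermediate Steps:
R = -36138
sqrt(R + r(-18)) = sqrt(-36138 + (-9 - 1*(-18))) = sqrt(-36138 + (-9 + 18)) = sqrt(-36138 + 9) = sqrt(-36129) = I*sqrt(36129)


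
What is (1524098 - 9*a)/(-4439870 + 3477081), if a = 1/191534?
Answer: -291916586323/184406828326 ≈ -1.5830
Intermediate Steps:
a = 1/191534 ≈ 5.2210e-6
(1524098 - 9*a)/(-4439870 + 3477081) = (1524098 - 9*1/191534)/(-4439870 + 3477081) = (1524098 - 9/191534)/(-962789) = (291916586323/191534)*(-1/962789) = -291916586323/184406828326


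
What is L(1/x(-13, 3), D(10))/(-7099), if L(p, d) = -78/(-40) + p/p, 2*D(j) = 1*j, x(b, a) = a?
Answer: -59/141980 ≈ -0.00041555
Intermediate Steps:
D(j) = j/2 (D(j) = (1*j)/2 = j/2)
L(p, d) = 59/20 (L(p, d) = -78*(-1/40) + 1 = 39/20 + 1 = 59/20)
L(1/x(-13, 3), D(10))/(-7099) = (59/20)/(-7099) = (59/20)*(-1/7099) = -59/141980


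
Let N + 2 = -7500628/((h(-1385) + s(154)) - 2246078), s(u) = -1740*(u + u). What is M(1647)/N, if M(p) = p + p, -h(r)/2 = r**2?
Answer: -5450291928/1434067 ≈ -3800.6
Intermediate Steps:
h(r) = -2*r**2
M(p) = 2*p
s(u) = -3480*u
N = -1434067/1654612 (N = -2 - 7500628/((-2*(-1385)**2 - 3480*154) - 2246078) = -2 - 7500628/((-2*1918225 - 535920) - 2246078) = -2 - 7500628/((-3836450 - 535920) - 2246078) = -2 - 7500628/(-4372370 - 2246078) = -2 - 7500628/(-6618448) = -2 - 7500628*(-1/6618448) = -2 + 1875157/1654612 = -1434067/1654612 ≈ -0.86671)
M(1647)/N = (2*1647)/(-1434067/1654612) = 3294*(-1654612/1434067) = -5450291928/1434067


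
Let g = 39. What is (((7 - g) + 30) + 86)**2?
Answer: 7056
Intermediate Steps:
(((7 - g) + 30) + 86)**2 = (((7 - 1*39) + 30) + 86)**2 = (((7 - 39) + 30) + 86)**2 = ((-32 + 30) + 86)**2 = (-2 + 86)**2 = 84**2 = 7056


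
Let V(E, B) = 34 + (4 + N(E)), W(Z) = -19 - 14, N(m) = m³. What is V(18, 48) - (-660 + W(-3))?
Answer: 6563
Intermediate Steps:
W(Z) = -33
V(E, B) = 38 + E³ (V(E, B) = 34 + (4 + E³) = 38 + E³)
V(18, 48) - (-660 + W(-3)) = (38 + 18³) - (-660 - 33) = (38 + 5832) - 1*(-693) = 5870 + 693 = 6563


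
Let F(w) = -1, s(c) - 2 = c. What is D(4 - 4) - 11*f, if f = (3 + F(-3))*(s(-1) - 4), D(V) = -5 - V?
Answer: 61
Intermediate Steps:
s(c) = 2 + c
f = -6 (f = (3 - 1)*((2 - 1) - 4) = 2*(1 - 4) = 2*(-3) = -6)
D(4 - 4) - 11*f = (-5 - (4 - 4)) - 11*(-6) = (-5 - 1*0) + 66 = (-5 + 0) + 66 = -5 + 66 = 61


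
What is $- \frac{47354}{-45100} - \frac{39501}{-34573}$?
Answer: $\frac{22199123}{10124950} \approx 2.1925$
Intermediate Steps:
$- \frac{47354}{-45100} - \frac{39501}{-34573} = \left(-47354\right) \left(- \frac{1}{45100}\right) - - \frac{513}{449} = \frac{23677}{22550} + \frac{513}{449} = \frac{22199123}{10124950}$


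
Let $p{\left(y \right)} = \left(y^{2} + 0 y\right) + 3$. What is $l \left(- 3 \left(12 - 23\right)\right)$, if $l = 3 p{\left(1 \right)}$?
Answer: $396$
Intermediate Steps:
$p{\left(y \right)} = 3 + y^{2}$ ($p{\left(y \right)} = \left(y^{2} + 0\right) + 3 = y^{2} + 3 = 3 + y^{2}$)
$l = 12$ ($l = 3 \left(3 + 1^{2}\right) = 3 \left(3 + 1\right) = 3 \cdot 4 = 12$)
$l \left(- 3 \left(12 - 23\right)\right) = 12 \left(- 3 \left(12 - 23\right)\right) = 12 \left(\left(-3\right) \left(-11\right)\right) = 12 \cdot 33 = 396$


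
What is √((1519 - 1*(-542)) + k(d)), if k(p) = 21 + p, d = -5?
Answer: √2077 ≈ 45.574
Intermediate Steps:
√((1519 - 1*(-542)) + k(d)) = √((1519 - 1*(-542)) + (21 - 5)) = √((1519 + 542) + 16) = √(2061 + 16) = √2077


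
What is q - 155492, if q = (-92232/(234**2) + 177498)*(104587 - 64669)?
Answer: 1197389071244/169 ≈ 7.0851e+9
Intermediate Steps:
q = 1197415349392/169 (q = (-92232/54756 + 177498)*39918 = (-92232*1/54756 + 177498)*39918 = (-854/507 + 177498)*39918 = (89990632/507)*39918 = 1197415349392/169 ≈ 7.0853e+9)
q - 155492 = 1197415349392/169 - 155492 = 1197389071244/169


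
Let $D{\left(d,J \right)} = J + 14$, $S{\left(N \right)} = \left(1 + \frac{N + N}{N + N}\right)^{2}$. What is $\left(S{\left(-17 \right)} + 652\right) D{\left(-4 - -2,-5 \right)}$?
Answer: $5904$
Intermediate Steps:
$S{\left(N \right)} = 4$ ($S{\left(N \right)} = \left(1 + \frac{2 N}{2 N}\right)^{2} = \left(1 + 2 N \frac{1}{2 N}\right)^{2} = \left(1 + 1\right)^{2} = 2^{2} = 4$)
$D{\left(d,J \right)} = 14 + J$
$\left(S{\left(-17 \right)} + 652\right) D{\left(-4 - -2,-5 \right)} = \left(4 + 652\right) \left(14 - 5\right) = 656 \cdot 9 = 5904$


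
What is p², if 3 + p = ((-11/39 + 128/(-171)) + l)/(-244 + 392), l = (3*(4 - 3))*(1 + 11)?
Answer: 603930625/79067664 ≈ 7.6382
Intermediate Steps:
l = 36 (l = (3*1)*12 = 3*12 = 36)
p = -24575/8892 (p = -3 + ((-11/39 + 128/(-171)) + 36)/(-244 + 392) = -3 + ((-11*1/39 + 128*(-1/171)) + 36)/148 = -3 + ((-11/39 - 128/171) + 36)*(1/148) = -3 + (-2291/2223 + 36)*(1/148) = -3 + (77737/2223)*(1/148) = -3 + 2101/8892 = -24575/8892 ≈ -2.7637)
p² = (-24575/8892)² = 603930625/79067664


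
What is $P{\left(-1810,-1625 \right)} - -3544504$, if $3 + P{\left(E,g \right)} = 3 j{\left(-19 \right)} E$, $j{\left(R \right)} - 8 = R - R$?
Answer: $3501061$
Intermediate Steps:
$j{\left(R \right)} = 8$ ($j{\left(R \right)} = 8 + \left(R - R\right) = 8 + 0 = 8$)
$P{\left(E,g \right)} = -3 + 24 E$ ($P{\left(E,g \right)} = -3 + 3 \cdot 8 E = -3 + 24 E$)
$P{\left(-1810,-1625 \right)} - -3544504 = \left(-3 + 24 \left(-1810\right)\right) - -3544504 = \left(-3 - 43440\right) + 3544504 = -43443 + 3544504 = 3501061$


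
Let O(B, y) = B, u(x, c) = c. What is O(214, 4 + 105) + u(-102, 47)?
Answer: 261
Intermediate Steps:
O(214, 4 + 105) + u(-102, 47) = 214 + 47 = 261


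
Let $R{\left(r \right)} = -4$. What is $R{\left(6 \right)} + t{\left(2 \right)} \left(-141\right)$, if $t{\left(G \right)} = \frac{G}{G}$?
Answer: $-145$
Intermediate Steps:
$t{\left(G \right)} = 1$
$R{\left(6 \right)} + t{\left(2 \right)} \left(-141\right) = -4 + 1 \left(-141\right) = -4 - 141 = -145$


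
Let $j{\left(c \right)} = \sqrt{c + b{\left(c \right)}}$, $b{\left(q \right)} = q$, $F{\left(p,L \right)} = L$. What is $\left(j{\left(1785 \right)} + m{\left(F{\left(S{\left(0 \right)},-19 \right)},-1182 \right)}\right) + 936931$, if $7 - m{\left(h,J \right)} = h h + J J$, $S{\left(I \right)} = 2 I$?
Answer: $-460547 + \sqrt{3570} \approx -4.6049 \cdot 10^{5}$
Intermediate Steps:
$m{\left(h,J \right)} = 7 - J^{2} - h^{2}$ ($m{\left(h,J \right)} = 7 - \left(h h + J J\right) = 7 - \left(h^{2} + J^{2}\right) = 7 - \left(J^{2} + h^{2}\right) = 7 - J^{2} - h^{2}$)
$j{\left(c \right)} = \sqrt{2} \sqrt{c}$ ($j{\left(c \right)} = \sqrt{c + c} = \sqrt{2 c} = \sqrt{2} \sqrt{c}$)
$\left(j{\left(1785 \right)} + m{\left(F{\left(S{\left(0 \right)},-19 \right)},-1182 \right)}\right) + 936931 = \left(\sqrt{2} \sqrt{1785} - 1397478\right) + 936931 = \left(\sqrt{3570} - 1397478\right) + 936931 = \left(-1397478 + \sqrt{3570}\right) + 936931 = -460547 + \sqrt{3570}$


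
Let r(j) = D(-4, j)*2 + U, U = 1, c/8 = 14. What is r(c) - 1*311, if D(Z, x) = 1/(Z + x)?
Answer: -16739/54 ≈ -309.98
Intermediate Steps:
c = 112 (c = 8*14 = 112)
r(j) = 1 + 2/(-4 + j) (r(j) = 2/(-4 + j) + 1 = 1 + 2/(-4 + j))
r(c) - 1*311 = (-2 + 112)/(-4 + 112) - 1*311 = 110/108 - 311 = (1/108)*110 - 311 = 55/54 - 311 = -16739/54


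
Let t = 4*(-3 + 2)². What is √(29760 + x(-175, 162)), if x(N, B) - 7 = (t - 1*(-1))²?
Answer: 28*√38 ≈ 172.60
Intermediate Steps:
t = 4 (t = 4*(-1)² = 4*1 = 4)
x(N, B) = 32 (x(N, B) = 7 + (4 - 1*(-1))² = 7 + (4 + 1)² = 7 + 5² = 7 + 25 = 32)
√(29760 + x(-175, 162)) = √(29760 + 32) = √29792 = 28*√38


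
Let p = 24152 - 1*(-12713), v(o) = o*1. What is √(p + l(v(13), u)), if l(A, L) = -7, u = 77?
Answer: √36858 ≈ 191.98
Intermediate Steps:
v(o) = o
p = 36865 (p = 24152 + 12713 = 36865)
√(p + l(v(13), u)) = √(36865 - 7) = √36858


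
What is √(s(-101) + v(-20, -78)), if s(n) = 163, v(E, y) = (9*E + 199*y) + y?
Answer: I*√15617 ≈ 124.97*I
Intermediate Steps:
v(E, y) = 9*E + 200*y
√(s(-101) + v(-20, -78)) = √(163 + (9*(-20) + 200*(-78))) = √(163 + (-180 - 15600)) = √(163 - 15780) = √(-15617) = I*√15617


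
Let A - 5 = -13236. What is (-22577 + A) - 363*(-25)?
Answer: -26733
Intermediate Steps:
A = -13231 (A = 5 - 13236 = -13231)
(-22577 + A) - 363*(-25) = (-22577 - 13231) - 363*(-25) = -35808 + 9075 = -26733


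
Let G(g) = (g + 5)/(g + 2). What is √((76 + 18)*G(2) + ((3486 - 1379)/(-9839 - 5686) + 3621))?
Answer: √16219907418/2070 ≈ 61.525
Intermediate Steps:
G(g) = (5 + g)/(2 + g)
√((76 + 18)*G(2) + ((3486 - 1379)/(-9839 - 5686) + 3621)) = √((76 + 18)*((5 + 2)/(2 + 2)) + ((3486 - 1379)/(-9839 - 5686) + 3621)) = √(94*(7/4) + (2107/(-15525) + 3621)) = √(94*((¼)*7) + (2107*(-1/15525) + 3621)) = √(94*(7/4) + (-2107/15525 + 3621)) = √(329/2 + 56213918/15525) = √(117535561/31050) = √16219907418/2070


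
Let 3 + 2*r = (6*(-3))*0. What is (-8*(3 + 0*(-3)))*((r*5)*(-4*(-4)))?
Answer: 2880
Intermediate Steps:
r = -3/2 (r = -3/2 + ((6*(-3))*0)/2 = -3/2 + (-18*0)/2 = -3/2 + (1/2)*0 = -3/2 + 0 = -3/2 ≈ -1.5000)
(-8*(3 + 0*(-3)))*((r*5)*(-4*(-4))) = (-8*(3 + 0*(-3)))*((-3/2*5)*(-4*(-4))) = (-8*(3 + 0))*(-15/2*16) = -8*3*(-120) = -24*(-120) = 2880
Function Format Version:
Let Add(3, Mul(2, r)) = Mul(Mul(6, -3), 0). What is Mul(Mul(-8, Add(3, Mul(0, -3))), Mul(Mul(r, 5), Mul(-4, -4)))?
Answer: 2880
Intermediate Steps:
r = Rational(-3, 2) (r = Add(Rational(-3, 2), Mul(Rational(1, 2), Mul(Mul(6, -3), 0))) = Add(Rational(-3, 2), Mul(Rational(1, 2), Mul(-18, 0))) = Add(Rational(-3, 2), Mul(Rational(1, 2), 0)) = Add(Rational(-3, 2), 0) = Rational(-3, 2) ≈ -1.5000)
Mul(Mul(-8, Add(3, Mul(0, -3))), Mul(Mul(r, 5), Mul(-4, -4))) = Mul(Mul(-8, Add(3, Mul(0, -3))), Mul(Mul(Rational(-3, 2), 5), Mul(-4, -4))) = Mul(Mul(-8, Add(3, 0)), Mul(Rational(-15, 2), 16)) = Mul(Mul(-8, 3), -120) = Mul(-24, -120) = 2880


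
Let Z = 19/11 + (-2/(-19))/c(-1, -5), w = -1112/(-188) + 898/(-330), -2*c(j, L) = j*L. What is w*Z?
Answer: 14538229/2701325 ≈ 5.3819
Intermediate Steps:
c(j, L) = -L*j/2 (c(j, L) = -j*L/2 = -L*j/2)
w = 24767/7755 (w = -1112*(-1/188) + 898*(-1/330) = 278/47 - 449/165 = 24767/7755 ≈ 3.1937)
Z = 1761/1045 (Z = 19/11 + (-2/(-19))/((-½*(-5)*(-1))) = 19*(1/11) + (-2*(-1/19))/(-5/2) = 19/11 + (2/19)*(-⅖) = 19/11 - 4/95 = 1761/1045 ≈ 1.6852)
w*Z = (24767/7755)*(1761/1045) = 14538229/2701325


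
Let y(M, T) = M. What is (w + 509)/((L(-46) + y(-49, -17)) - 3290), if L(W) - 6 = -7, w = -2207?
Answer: 849/1670 ≈ 0.50838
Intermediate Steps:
L(W) = -1 (L(W) = 6 - 7 = -1)
(w + 509)/((L(-46) + y(-49, -17)) - 3290) = (-2207 + 509)/((-1 - 49) - 3290) = -1698/(-50 - 3290) = -1698/(-3340) = -1698*(-1/3340) = 849/1670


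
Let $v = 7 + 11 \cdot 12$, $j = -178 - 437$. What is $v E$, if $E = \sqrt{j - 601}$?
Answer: $1112 i \sqrt{19} \approx 4847.1 i$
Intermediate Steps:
$j = -615$ ($j = -178 - 437 = -615$)
$E = 8 i \sqrt{19}$ ($E = \sqrt{-615 - 601} = \sqrt{-1216} = 8 i \sqrt{19} \approx 34.871 i$)
$v = 139$ ($v = 7 + 132 = 139$)
$v E = 139 \cdot 8 i \sqrt{19} = 1112 i \sqrt{19}$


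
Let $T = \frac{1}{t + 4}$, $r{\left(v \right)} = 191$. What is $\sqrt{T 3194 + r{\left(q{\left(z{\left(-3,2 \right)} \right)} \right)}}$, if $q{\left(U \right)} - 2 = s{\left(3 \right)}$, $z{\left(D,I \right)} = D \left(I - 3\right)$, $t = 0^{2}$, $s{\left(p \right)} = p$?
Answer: $\frac{\sqrt{3958}}{2} \approx 31.456$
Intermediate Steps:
$t = 0$
$z{\left(D,I \right)} = D \left(-3 + I\right)$
$q{\left(U \right)} = 5$ ($q{\left(U \right)} = 2 + 3 = 5$)
$T = \frac{1}{4}$ ($T = \frac{1}{0 + 4} = \frac{1}{4} \approx 0.25$)
$\sqrt{T 3194 + r{\left(q{\left(z{\left(-3,2 \right)} \right)} \right)}} = \sqrt{\frac{1}{4} \cdot 3194 + 191} = \sqrt{\frac{1597}{2} + 191} = \sqrt{\frac{1979}{2}} = \frac{\sqrt{3958}}{2}$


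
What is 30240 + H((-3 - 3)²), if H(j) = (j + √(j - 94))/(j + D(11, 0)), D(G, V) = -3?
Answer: 332652/11 + I*√58/33 ≈ 30241.0 + 0.23078*I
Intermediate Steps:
H(j) = (j + √(-94 + j))/(-3 + j) (H(j) = (j + √(j - 94))/(j - 3) = (j + √(-94 + j))/(-3 + j))
30240 + H((-3 - 3)²) = 30240 + ((-3 - 3)² + √(-94 + (-3 - 3)²))/(-3 + (-3 - 3)²) = 30240 + ((-6)² + √(-94 + (-6)²))/(-3 + (-6)²) = 30240 + (36 + √(-94 + 36))/(-3 + 36) = 30240 + (36 + √(-58))/33 = 30240 + (36 + I*√58)/33 = 30240 + (12/11 + I*√58/33) = 332652/11 + I*√58/33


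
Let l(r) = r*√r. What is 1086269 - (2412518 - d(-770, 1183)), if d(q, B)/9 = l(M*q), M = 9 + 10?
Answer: -1326249 - 131670*I*√14630 ≈ -1.3262e+6 - 1.5926e+7*I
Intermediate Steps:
M = 19
l(r) = r^(3/2)
d(q, B) = 171*√19*q^(3/2) (d(q, B) = 9*(19*q)^(3/2) = 9*(19*√19*q^(3/2)) = 171*√19*q^(3/2))
1086269 - (2412518 - d(-770, 1183)) = 1086269 - (2412518 - 171*√19*(-770)^(3/2)) = 1086269 - (2412518 - 171*√19*(-770*I*√770)) = 1086269 - (2412518 - (-131670)*I*√14630) = 1086269 - (2412518 + 131670*I*√14630) = 1086269 + (-2412518 - 131670*I*√14630) = -1326249 - 131670*I*√14630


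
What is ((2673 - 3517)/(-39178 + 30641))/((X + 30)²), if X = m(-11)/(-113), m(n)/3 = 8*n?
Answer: 2694259/28495899873 ≈ 9.4549e-5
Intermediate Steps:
m(n) = 24*n (m(n) = 3*(8*n) = 24*n)
X = 264/113 (X = (24*(-11))/(-113) = -264*(-1/113) = 264/113 ≈ 2.3363)
((2673 - 3517)/(-39178 + 30641))/((X + 30)²) = ((2673 - 3517)/(-39178 + 30641))/((264/113 + 30)²) = (-844/(-8537))/((3654/113)²) = (-844*(-1/8537))/(13351716/12769) = (844/8537)*(12769/13351716) = 2694259/28495899873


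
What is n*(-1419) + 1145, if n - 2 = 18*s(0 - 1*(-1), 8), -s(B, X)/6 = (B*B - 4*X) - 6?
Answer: -5672017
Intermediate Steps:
s(B, X) = 36 - 6*B² + 24*X (s(B, X) = -6*((B*B - 4*X) - 6) = -6*((B² - 4*X) - 6) = -6*(-6 + B² - 4*X) = 36 - 6*B² + 24*X)
n = 3998 (n = 2 + 18*(36 - 6*(0 - 1*(-1))² + 24*8) = 2 + 18*(36 - 6*(0 + 1)² + 192) = 2 + 18*(36 - 6*1² + 192) = 2 + 18*(36 - 6*1 + 192) = 2 + 18*(36 - 6 + 192) = 2 + 18*222 = 2 + 3996 = 3998)
n*(-1419) + 1145 = 3998*(-1419) + 1145 = -5673162 + 1145 = -5672017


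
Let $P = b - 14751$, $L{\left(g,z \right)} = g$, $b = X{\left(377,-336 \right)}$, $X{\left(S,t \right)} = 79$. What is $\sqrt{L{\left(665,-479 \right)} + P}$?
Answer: $i \sqrt{14007} \approx 118.35 i$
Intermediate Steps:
$b = 79$
$P = -14672$ ($P = 79 - 14751 = -14672$)
$\sqrt{L{\left(665,-479 \right)} + P} = \sqrt{665 - 14672} = \sqrt{-14007} = i \sqrt{14007}$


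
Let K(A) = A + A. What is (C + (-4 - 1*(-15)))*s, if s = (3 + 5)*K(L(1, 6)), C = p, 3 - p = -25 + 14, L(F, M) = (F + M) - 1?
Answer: 2400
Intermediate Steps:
L(F, M) = -1 + F + M
p = 14 (p = 3 - (-25 + 14) = 3 - 1*(-11) = 3 + 11 = 14)
K(A) = 2*A
C = 14
s = 96 (s = (3 + 5)*(2*(-1 + 1 + 6)) = 8*(2*6) = 8*12 = 96)
(C + (-4 - 1*(-15)))*s = (14 + (-4 - 1*(-15)))*96 = (14 + (-4 + 15))*96 = (14 + 11)*96 = 25*96 = 2400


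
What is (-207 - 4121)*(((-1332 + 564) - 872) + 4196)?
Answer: -11062368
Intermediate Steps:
(-207 - 4121)*(((-1332 + 564) - 872) + 4196) = -4328*((-768 - 872) + 4196) = -4328*(-1640 + 4196) = -4328*2556 = -11062368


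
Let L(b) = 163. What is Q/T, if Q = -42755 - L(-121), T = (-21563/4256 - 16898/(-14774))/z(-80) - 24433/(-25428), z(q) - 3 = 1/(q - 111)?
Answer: 377410589575987968/3068953280927 ≈ 1.2298e+5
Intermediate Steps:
z(q) = 3 + 1/(-111 + q) (z(q) = 3 + 1/(q - 111) = 3 + 1/(-111 + q))
T = -3068953280927/8793759950976 (T = (-21563/4256 - 16898/(-14774))/(((-332 + 3*(-80))/(-111 - 80))) - 24433/(-25428) = (-21563*1/4256 - 16898*(-1/14774))/(((-332 - 240)/(-191))) - 24433*(-1/25428) = (-21563/4256 + 8449/7387)/((-1/191*(-572))) + 24433/25428 = -123326937/(31439072*572/191) + 24433/25428 = -123326937/31439072*191/572 + 24433/25428 = -23555444967/17983149184 + 24433/25428 = -3068953280927/8793759950976 ≈ -0.34899)
Q = -42918 (Q = -42755 - 1*163 = -42755 - 163 = -42918)
Q/T = -42918/(-3068953280927/8793759950976) = -42918*(-8793759950976/3068953280927) = 377410589575987968/3068953280927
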